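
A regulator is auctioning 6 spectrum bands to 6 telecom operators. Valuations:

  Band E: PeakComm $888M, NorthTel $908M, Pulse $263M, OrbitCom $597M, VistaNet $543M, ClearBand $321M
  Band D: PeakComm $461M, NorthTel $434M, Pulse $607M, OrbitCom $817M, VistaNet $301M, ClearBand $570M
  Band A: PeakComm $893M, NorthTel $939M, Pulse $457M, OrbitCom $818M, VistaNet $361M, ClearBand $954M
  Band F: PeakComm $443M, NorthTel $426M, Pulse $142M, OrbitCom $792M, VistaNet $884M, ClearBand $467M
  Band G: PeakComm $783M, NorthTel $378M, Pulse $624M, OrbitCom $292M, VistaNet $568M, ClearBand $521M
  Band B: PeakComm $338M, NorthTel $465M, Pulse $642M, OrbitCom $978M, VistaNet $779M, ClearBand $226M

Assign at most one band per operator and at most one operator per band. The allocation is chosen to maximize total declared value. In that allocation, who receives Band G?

PeakComm receives Band G.

Optimal: PeakComm→Band G ($783M), NorthTel→Band E ($908M), Pulse→Band D ($607M), OrbitCom→Band B ($978M), VistaNet→Band F ($884M), ClearBand→Band A ($954M) — total 783+908+607+978+884+954 = $5114M.
Row-greedy (each operator in turn takes its best remaining band) gives $4665M, worse by 449.
No other one-to-one assignment exceeds $5114M.
PeakComm's own top band is Band A ($893M), but forcing PeakComm→Band A and reassigning the rest optimally gives only $4857M — worse by 257.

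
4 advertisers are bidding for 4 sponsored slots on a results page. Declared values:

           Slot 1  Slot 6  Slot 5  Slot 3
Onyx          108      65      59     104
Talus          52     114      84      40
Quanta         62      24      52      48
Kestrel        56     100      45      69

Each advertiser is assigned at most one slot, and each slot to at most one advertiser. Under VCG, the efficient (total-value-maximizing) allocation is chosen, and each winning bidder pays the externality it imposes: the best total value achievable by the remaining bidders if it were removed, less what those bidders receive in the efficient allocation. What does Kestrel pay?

Kestrel pays $30.

Efficient allocation: Onyx→Slot 3 ($104), Talus→Slot 5 ($84), Quanta→Slot 1 ($62), Kestrel→Slot 6 ($100); total welfare W = $350.
Kestrel receives Slot 6 at value $100, so the others get W − 100 = $250.
Without Kestrel: best allocation of the remaining 3 bidders over all 4 slots is Onyx→Slot 3 ($104), Talus→Slot 6 ($114), Quanta→Slot 1 ($62), total $280.
VCG payment = (others' best without Kestrel) − (others' welfare with Kestrel) = 280 − 250 = $30.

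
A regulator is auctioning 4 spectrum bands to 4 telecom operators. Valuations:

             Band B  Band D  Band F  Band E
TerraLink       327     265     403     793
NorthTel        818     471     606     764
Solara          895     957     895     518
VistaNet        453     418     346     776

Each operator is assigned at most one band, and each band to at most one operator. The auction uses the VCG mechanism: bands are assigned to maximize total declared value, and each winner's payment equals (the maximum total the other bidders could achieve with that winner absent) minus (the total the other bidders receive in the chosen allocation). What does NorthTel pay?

NorthTel pays $67M.

Efficient allocation: TerraLink→Band F ($403M), NorthTel→Band B ($818M), Solara→Band D ($957M), VistaNet→Band E ($776M); total welfare W = $2954M.
NorthTel receives Band B at value $818M, so the others get W − 818 = $2136M.
Without NorthTel: best allocation of the remaining 3 bidders over all 4 bands is TerraLink→Band E ($793M), Solara→Band D ($957M), VistaNet→Band B ($453M), total $2203M.
VCG payment = (others' best without NorthTel) − (others' welfare with NorthTel) = 2203 − 2136 = $67M.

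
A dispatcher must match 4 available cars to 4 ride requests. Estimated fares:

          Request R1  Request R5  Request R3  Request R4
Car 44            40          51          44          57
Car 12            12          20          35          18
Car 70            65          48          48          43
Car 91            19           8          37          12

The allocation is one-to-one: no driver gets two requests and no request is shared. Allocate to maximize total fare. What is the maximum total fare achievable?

Optimal: Car 44→Request R4 ($57), Car 12→Request R5 ($20), Car 70→Request R1 ($65), Car 91→Request R3 ($37) — total 57+20+65+37 = $179.
Next-best assignment: Car 44→Request R5, Car 12→Request R4, Car 70→Request R1, Car 91→Request R3 = $171.
Every other assignment is strictly worse.

Max total: $179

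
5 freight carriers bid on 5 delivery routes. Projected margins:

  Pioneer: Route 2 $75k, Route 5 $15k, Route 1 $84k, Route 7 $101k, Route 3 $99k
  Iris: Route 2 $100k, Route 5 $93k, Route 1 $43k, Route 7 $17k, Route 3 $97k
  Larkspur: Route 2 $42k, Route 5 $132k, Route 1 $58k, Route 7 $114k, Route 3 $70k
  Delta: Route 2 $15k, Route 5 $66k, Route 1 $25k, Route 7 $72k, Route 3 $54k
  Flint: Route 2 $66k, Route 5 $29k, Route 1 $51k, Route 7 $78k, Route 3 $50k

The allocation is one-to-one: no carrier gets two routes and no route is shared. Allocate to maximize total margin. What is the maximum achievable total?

Optimal: Pioneer→Route 3 ($99k), Iris→Route 2 ($100k), Larkspur→Route 5 ($132k), Delta→Route 7 ($72k), Flint→Route 1 ($51k) — total 99+100+132+72+51 = $454k.
Row-greedy (each carrier in turn takes its best remaining route) gives $438k, worse by 16.
Next-best assignment: Pioneer→Route 1, Iris→Route 3, Larkspur→Route 5, Delta→Route 7, Flint→Route 2 = $451k.

Maximum total: $454k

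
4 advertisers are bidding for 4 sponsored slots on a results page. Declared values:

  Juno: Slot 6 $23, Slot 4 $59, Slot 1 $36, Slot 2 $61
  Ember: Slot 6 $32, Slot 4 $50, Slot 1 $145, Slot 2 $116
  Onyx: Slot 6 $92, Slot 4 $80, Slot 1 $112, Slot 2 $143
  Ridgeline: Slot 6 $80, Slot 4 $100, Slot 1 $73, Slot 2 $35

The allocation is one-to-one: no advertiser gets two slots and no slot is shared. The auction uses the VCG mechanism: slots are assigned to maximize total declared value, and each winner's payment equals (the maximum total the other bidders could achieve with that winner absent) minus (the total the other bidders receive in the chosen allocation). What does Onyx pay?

Onyx pays $22.

Efficient allocation: Juno→Slot 4 ($59), Ember→Slot 1 ($145), Onyx→Slot 2 ($143), Ridgeline→Slot 6 ($80); total welfare W = $427.
Onyx receives Slot 2 at value $143, so the others get W − 143 = $284.
Without Onyx: best allocation of the remaining 3 bidders over all 4 slots is Juno→Slot 2 ($61), Ember→Slot 1 ($145), Ridgeline→Slot 4 ($100), total $306.
VCG payment = (others' best without Onyx) − (others' welfare with Onyx) = 306 − 284 = $22.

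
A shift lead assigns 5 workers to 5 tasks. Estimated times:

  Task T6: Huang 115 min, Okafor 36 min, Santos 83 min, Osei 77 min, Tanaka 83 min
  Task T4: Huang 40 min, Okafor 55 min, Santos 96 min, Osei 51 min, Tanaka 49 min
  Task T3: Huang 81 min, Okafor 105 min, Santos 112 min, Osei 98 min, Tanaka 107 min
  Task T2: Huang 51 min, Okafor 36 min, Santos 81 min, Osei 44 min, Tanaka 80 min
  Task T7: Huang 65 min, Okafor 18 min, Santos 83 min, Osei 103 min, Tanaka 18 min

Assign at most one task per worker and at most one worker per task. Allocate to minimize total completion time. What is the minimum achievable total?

Minimum total: 250 min

Optimal: Huang→Task T4 (40 min), Okafor→Task T6 (36 min), Santos→Task T3 (112 min), Osei→Task T2 (44 min), Tanaka→Task T7 (18 min) — total 40+36+112+44+18 = 250 min.
Column-greedy (each task in turn goes to its cheapest remaining worker) gives 337 min, worse by 87.
Next-best assignment: Huang→Task T3, Okafor→Task T6, Santos→Task T2, Osei→Task T4, Tanaka→Task T7 = 267 min.
Every other assignment is strictly worse.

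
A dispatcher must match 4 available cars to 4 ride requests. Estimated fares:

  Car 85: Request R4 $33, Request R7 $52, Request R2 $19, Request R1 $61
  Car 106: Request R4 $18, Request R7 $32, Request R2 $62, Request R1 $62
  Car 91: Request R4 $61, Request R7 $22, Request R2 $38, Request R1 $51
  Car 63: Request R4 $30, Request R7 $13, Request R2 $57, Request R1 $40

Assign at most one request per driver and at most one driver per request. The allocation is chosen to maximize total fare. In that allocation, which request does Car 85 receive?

Optimal: Car 85→Request R7 ($52), Car 106→Request R1 ($62), Car 91→Request R4 ($61), Car 63→Request R2 ($57) — total 52+62+61+57 = $232.
Row-greedy (each driver in turn takes its best remaining request) gives $197, worse by 35.
Next-best assignment: Car 85→Request R7, Car 106→Request R2, Car 91→Request R4, Car 63→Request R1 = $215.
Car 85's own top request is Request R1 ($61), but forcing Car 85→Request R1 and reassigning the rest optimally gives only $211 — worse by 21.

Car 85 receives Request R7.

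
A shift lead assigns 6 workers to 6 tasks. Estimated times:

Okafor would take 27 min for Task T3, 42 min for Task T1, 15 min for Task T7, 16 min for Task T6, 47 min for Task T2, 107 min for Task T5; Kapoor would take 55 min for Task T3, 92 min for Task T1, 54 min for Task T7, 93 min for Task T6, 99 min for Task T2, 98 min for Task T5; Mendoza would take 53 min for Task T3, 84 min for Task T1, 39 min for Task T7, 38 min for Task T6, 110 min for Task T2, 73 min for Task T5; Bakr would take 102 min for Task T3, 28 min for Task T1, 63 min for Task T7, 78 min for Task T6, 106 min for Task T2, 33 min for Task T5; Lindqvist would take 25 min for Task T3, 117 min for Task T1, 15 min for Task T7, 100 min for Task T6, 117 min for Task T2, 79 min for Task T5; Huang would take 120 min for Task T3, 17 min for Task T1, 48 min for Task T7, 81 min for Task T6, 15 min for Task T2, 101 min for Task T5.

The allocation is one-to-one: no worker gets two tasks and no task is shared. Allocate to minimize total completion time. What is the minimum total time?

Treat this as an assignment problem: match each worker to one task.
Optimal: Okafor→Task T1 (42 min), Kapoor→Task T3 (55 min), Mendoza→Task T6 (38 min), Bakr→Task T5 (33 min), Lindqvist→Task T7 (15 min), Huang→Task T2 (15 min) — total 42+55+38+33+15+15 = 198 min.
Column-greedy (each task in turn goes to its cheapest remaining worker) gives 227 min, worse by 29.
Swapping Kapoor↔Mendoza (Kapoor→Task T6 93 min, Mendoza→Task T3 53 min) adds 53.

Min total: 198 min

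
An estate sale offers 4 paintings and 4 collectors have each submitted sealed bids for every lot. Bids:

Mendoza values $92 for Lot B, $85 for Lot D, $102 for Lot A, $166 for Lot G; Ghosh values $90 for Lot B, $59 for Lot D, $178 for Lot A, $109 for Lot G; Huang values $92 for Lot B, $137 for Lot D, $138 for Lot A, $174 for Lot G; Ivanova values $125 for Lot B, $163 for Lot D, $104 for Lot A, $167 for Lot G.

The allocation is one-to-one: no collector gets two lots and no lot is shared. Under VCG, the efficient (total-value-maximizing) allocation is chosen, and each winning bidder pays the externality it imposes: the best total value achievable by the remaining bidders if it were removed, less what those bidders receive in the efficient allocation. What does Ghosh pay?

Ghosh pays $38.

Efficient allocation: Mendoza→Lot B ($92), Ghosh→Lot A ($178), Huang→Lot G ($174), Ivanova→Lot D ($163); total welfare W = $607.
Ghosh receives Lot A at value $178, so the others get W − 178 = $429.
Without Ghosh: best allocation of the remaining 3 bidders over all 4 lots is Mendoza→Lot G ($166), Huang→Lot A ($138), Ivanova→Lot D ($163), total $467.
VCG payment = (others' best without Ghosh) − (others' welfare with Ghosh) = 467 − 429 = $38.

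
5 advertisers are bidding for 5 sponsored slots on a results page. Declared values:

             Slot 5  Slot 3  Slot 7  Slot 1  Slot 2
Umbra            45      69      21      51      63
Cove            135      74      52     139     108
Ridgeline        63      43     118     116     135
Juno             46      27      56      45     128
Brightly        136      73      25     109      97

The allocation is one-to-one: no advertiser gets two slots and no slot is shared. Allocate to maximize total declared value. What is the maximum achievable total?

Max total: $590

This is a one-to-one assignment (maximum-weight bipartite matching).
Optimal: Umbra→Slot 3 ($69), Cove→Slot 1 ($139), Ridgeline→Slot 7 ($118), Juno→Slot 2 ($128), Brightly→Slot 5 ($136) — total 69+139+118+128+136 = $590.
Column-greedy (each slot in turn goes to its best remaining advertiser) gives $507, worse by 83.
Swapping Juno↔Brightly (Juno→Slot 5 $46, Brightly→Slot 2 $97) loses 121.
Checked against all permutations: $590 is optimal.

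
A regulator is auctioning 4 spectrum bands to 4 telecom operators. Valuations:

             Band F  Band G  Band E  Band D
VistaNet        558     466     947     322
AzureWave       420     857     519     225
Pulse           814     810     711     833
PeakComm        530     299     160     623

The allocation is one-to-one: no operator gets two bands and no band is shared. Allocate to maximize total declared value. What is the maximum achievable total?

Max total: $3241M

Treat this as an assignment problem: match each operator to one band.
Optimal: VistaNet→Band E ($947M), AzureWave→Band G ($857M), Pulse→Band F ($814M), PeakComm→Band D ($623M) — total 947+857+814+623 = $3241M.
Max-entry greedy (repeatedly take the single best remaining cell) gives $3167M, worse by 74.
Checked against all permutations: $3241M is optimal.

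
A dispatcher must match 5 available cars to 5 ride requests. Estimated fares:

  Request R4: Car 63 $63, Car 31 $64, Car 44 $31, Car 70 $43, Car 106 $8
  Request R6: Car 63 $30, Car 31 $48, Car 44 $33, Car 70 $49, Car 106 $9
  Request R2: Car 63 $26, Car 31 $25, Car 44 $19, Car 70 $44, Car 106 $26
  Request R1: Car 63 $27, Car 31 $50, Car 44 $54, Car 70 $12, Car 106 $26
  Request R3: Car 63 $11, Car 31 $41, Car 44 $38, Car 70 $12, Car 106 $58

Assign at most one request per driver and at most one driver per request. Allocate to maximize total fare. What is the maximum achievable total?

Max total: $267

This is a one-to-one assignment (maximum-weight bipartite matching).
Optimal: Car 63→Request R4 ($63), Car 31→Request R6 ($48), Car 44→Request R1 ($54), Car 70→Request R2 ($44), Car 106→Request R3 ($58) — total 63+48+54+44+58 = $267.
Row-greedy (each driver in turn takes its best remaining request) gives $226, worse by 41.
Swapping Car 44↔Car 106 (Car 44→Request R3 $38, Car 106→Request R1 $26) loses 48.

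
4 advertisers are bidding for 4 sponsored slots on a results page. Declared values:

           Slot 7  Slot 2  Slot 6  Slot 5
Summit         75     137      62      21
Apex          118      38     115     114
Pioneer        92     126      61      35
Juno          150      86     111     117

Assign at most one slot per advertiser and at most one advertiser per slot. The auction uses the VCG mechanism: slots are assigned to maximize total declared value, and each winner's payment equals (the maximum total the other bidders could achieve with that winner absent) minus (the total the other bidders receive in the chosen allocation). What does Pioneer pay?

Pioneer pays $1.

Efficient allocation: Summit→Slot 2 ($137), Apex→Slot 5 ($114), Pioneer→Slot 6 ($61), Juno→Slot 7 ($150); total welfare W = $462.
Pioneer receives Slot 6 at value $61, so the others get W − 61 = $401.
Without Pioneer: best allocation of the remaining 3 bidders over all 4 slots is Summit→Slot 2 ($137), Apex→Slot 6 ($115), Juno→Slot 7 ($150), total $402.
VCG payment = (others' best without Pioneer) − (others' welfare with Pioneer) = 402 − 401 = $1.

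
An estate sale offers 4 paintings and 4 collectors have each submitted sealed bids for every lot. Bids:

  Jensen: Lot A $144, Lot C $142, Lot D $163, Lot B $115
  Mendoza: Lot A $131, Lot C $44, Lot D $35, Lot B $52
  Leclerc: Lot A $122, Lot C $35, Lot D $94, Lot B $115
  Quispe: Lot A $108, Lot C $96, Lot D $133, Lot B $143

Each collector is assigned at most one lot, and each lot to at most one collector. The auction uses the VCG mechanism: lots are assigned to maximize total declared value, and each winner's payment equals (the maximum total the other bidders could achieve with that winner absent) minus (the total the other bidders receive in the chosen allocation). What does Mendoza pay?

Efficient allocation: Jensen→Lot C ($142), Mendoza→Lot A ($131), Leclerc→Lot B ($115), Quispe→Lot D ($133); total welfare W = $521.
Mendoza receives Lot A at value $131, so the others get W − 131 = $390.
Without Mendoza: best allocation of the remaining 3 bidders over all 4 lots is Jensen→Lot D ($163), Leclerc→Lot A ($122), Quispe→Lot B ($143), total $428.
VCG payment = (others' best without Mendoza) − (others' welfare with Mendoza) = 428 − 390 = $38.

Mendoza pays $38.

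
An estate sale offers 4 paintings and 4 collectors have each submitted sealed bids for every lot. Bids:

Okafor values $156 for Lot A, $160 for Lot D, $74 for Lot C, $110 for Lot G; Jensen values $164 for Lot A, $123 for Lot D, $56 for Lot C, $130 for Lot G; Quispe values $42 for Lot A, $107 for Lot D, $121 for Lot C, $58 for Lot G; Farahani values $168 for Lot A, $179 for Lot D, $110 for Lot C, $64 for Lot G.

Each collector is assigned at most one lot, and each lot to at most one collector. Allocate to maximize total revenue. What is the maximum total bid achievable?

Treat this as an assignment problem: match each collector to one lot.
Optimal: Okafor→Lot A ($156), Jensen→Lot G ($130), Quispe→Lot C ($121), Farahani→Lot D ($179) — total 156+130+121+179 = $586.
Max-entry greedy (repeatedly take the single best remaining cell) gives $574, worse by 12.

Max total: $586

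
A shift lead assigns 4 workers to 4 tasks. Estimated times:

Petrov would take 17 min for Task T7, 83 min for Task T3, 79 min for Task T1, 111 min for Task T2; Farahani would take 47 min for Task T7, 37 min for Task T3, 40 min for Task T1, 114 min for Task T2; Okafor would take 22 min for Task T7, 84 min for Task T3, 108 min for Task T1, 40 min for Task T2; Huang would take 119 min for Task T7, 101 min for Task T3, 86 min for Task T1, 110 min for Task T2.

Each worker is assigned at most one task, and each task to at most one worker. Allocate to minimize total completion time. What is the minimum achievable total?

Treat this as an assignment problem: match each worker to one task.
Optimal: Petrov→Task T7 (17 min), Farahani→Task T3 (37 min), Okafor→Task T2 (40 min), Huang→Task T1 (86 min) — total 17+37+40+86 = 180 min.
Next-best assignment: Petrov→Task T7, Farahani→Task T1, Okafor→Task T2, Huang→Task T3 = 198 min.
Swapping Petrov↔Farahani (Petrov→Task T3 83 min, Farahani→Task T7 47 min) adds 76.

Minimum total: 180 min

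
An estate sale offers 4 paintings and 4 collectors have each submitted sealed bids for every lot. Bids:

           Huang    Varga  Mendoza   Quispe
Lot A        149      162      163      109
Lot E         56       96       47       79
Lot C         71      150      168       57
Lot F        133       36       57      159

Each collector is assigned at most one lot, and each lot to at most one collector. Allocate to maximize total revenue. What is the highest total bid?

Treat this as an assignment problem: match each collector to one lot.
Optimal: Huang→Lot A ($149), Varga→Lot E ($96), Mendoza→Lot C ($168), Quispe→Lot F ($159) — total 149+96+168+159 = $572.
Max-entry greedy (repeatedly take the single best remaining cell) gives $545, worse by 27.
Next-best assignment: Huang→Lot E, Varga→Lot A, Mendoza→Lot C, Quispe→Lot F = $545.
Checked against all permutations: $572 is optimal.

Maximum total: $572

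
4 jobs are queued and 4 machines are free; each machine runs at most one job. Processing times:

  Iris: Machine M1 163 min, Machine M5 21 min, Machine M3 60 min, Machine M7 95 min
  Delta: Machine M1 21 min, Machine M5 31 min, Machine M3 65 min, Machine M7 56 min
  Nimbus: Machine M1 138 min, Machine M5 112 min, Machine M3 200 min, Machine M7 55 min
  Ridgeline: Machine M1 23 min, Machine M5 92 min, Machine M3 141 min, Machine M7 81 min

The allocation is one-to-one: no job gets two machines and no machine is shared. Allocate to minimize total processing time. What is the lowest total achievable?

Optimal: Iris→Machine M5 (21 min), Delta→Machine M3 (65 min), Nimbus→Machine M7 (55 min), Ridgeline→Machine M1 (23 min) — total 21+65+55+23 = 164 min.
Column-greedy (each machine in turn goes to its cheapest remaining job) gives 238 min, worse by 74.
Next-best assignment: Iris→Machine M3, Delta→Machine M5, Nimbus→Machine M7, Ridgeline→Machine M1 = 169 min.
Swapping Nimbus↔Iris (Nimbus→Machine M5 112 min, Iris→Machine M7 95 min) adds 131.

Min total: 164 min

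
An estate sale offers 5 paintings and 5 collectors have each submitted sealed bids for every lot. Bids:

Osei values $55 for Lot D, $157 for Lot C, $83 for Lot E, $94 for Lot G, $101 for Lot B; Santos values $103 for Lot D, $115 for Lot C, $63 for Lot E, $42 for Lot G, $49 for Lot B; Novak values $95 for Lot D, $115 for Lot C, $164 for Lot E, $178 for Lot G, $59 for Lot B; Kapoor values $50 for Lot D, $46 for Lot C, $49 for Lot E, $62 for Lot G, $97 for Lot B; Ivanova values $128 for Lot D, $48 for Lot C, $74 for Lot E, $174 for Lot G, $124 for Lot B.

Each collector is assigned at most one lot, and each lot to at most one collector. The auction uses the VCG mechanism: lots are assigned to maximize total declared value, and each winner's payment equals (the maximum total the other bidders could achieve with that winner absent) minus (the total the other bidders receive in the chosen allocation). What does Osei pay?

Osei pays $12.

Efficient allocation: Osei→Lot C ($157), Santos→Lot D ($103), Novak→Lot E ($164), Kapoor→Lot B ($97), Ivanova→Lot G ($174); total welfare W = $695.
Osei receives Lot C at value $157, so the others get W − 157 = $538.
Without Osei: best allocation of the remaining 4 bidders over all 5 lots is Santos→Lot C ($115), Novak→Lot E ($164), Kapoor→Lot B ($97), Ivanova→Lot G ($174), total $550.
VCG payment = (others' best without Osei) − (others' welfare with Osei) = 550 − 538 = $12.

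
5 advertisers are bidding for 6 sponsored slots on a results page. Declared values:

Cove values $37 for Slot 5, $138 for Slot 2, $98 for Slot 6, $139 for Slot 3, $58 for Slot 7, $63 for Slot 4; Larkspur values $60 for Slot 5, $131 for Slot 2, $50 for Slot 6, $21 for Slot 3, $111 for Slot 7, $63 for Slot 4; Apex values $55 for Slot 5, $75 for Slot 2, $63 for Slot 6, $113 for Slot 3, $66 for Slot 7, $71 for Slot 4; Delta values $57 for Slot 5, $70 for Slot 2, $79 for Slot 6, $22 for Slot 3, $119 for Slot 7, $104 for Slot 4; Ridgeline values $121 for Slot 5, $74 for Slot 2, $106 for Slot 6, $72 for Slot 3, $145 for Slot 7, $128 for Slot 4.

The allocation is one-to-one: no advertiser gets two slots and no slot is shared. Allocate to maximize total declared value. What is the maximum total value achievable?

Maximum total: $591

Treat this as an assignment problem: match each advertiser to one slot.
Optimal: Cove→Slot 6 ($98), Larkspur→Slot 2 ($131), Apex→Slot 3 ($113), Delta→Slot 4 ($104), Ridgeline→Slot 7 ($145) — total 98+131+113+104+145 = $591.
Row-greedy (each advertiser in turn takes its best remaining slot) gives $581, worse by 10.
Next-best assignment: Cove→Slot 6, Larkspur→Slot 2, Apex→Slot 3, Delta→Slot 7, Ridgeline→Slot 4 = $589.
Swapping Delta↔Ridgeline (Delta→Slot 7 $119, Ridgeline→Slot 4 $128) loses 2.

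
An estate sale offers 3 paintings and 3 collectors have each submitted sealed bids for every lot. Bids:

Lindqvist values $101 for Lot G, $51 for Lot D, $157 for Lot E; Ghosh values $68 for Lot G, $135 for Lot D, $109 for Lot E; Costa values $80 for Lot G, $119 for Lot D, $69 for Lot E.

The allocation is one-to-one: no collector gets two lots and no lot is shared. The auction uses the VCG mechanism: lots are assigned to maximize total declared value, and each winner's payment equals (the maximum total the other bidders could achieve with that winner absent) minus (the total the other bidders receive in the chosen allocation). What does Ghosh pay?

Ghosh pays $39.

Efficient allocation: Lindqvist→Lot E ($157), Ghosh→Lot D ($135), Costa→Lot G ($80); total welfare W = $372.
Ghosh receives Lot D at value $135, so the others get W − 135 = $237.
Without Ghosh: best allocation of the remaining 2 bidders over all 3 lots is Lindqvist→Lot E ($157), Costa→Lot D ($119), total $276.
VCG payment = (others' best without Ghosh) − (others' welfare with Ghosh) = 276 − 237 = $39.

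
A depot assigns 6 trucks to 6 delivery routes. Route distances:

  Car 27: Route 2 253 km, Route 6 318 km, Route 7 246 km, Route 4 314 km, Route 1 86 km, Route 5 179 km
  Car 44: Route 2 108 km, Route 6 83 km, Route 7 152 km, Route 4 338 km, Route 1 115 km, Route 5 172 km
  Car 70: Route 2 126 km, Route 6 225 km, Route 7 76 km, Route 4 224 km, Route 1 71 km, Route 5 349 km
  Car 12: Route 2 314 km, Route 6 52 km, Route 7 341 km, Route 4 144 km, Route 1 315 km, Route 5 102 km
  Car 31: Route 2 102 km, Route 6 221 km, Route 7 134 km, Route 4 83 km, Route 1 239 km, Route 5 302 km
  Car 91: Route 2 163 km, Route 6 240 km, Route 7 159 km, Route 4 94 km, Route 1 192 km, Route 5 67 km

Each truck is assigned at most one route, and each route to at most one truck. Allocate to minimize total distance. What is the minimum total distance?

Minimum total: 472 km

This is a one-to-one assignment (minimum-cost bipartite matching).
Optimal: Car 27→Route 1 (86 km), Car 44→Route 2 (108 km), Car 70→Route 7 (76 km), Car 12→Route 6 (52 km), Car 31→Route 4 (83 km), Car 91→Route 5 (67 km) — total 86+108+76+52+83+67 = 472 km.
Min-entry greedy (repeatedly take the single cheapest remaining cell) gives 627 km, worse by 155.
Next-best assignment: Car 27→Route 1, Car 44→Route 6, Car 70→Route 7, Car 12→Route 5, Car 31→Route 2, Car 91→Route 4 = 543 km.
Swapping Car 31↔Car 70 (Car 31→Route 7 134 km, Car 70→Route 4 224 km) adds 199.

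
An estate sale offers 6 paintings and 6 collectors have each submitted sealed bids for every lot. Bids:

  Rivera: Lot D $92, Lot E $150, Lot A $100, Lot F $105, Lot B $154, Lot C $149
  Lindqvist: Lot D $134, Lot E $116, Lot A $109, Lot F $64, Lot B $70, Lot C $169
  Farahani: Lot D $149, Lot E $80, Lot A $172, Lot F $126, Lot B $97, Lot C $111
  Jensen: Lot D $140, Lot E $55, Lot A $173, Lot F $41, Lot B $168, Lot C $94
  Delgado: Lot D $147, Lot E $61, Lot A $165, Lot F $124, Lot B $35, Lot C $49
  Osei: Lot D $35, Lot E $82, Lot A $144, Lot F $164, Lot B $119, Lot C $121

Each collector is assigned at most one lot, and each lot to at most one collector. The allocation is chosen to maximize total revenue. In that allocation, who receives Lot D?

Optimal: Rivera→Lot E ($150), Lindqvist→Lot C ($169), Farahani→Lot A ($172), Jensen→Lot B ($168), Delgado→Lot D ($147), Osei→Lot F ($164) — total 150+169+172+168+147+164 = $970.
Column-greedy (each lot in turn goes to its best remaining collector) gives $755, worse by 215.
Swapping Farahani↔Osei (Farahani→Lot F $126, Osei→Lot A $144) loses 66.
Checked against all permutations: $970 is optimal.
Delgado's own top lot is Lot A ($165), but forcing Delgado→Lot A and reassigning the rest optimally gives only $965 — worse by 5.

Delgado receives Lot D.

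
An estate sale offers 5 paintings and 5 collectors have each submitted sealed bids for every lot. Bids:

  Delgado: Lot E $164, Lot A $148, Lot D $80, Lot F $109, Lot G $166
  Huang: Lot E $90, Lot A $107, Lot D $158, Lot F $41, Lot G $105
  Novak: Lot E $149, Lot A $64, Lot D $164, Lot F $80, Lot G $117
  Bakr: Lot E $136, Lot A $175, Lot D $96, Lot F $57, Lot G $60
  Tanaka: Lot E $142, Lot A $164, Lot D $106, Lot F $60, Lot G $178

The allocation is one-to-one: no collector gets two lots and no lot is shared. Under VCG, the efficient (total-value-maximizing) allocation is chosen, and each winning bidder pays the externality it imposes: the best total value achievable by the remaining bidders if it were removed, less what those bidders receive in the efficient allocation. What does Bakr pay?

Bakr pays $43.

Efficient allocation: Delgado→Lot F ($109), Huang→Lot D ($158), Novak→Lot E ($149), Bakr→Lot A ($175), Tanaka→Lot G ($178); total welfare W = $769.
Bakr receives Lot A at value $175, so the others get W − 175 = $594.
Without Bakr: best allocation of the remaining 4 bidders over all 5 lots is Delgado→Lot G ($166), Huang→Lot D ($158), Novak→Lot E ($149), Tanaka→Lot A ($164), total $637.
VCG payment = (others' best without Bakr) − (others' welfare with Bakr) = 637 − 594 = $43.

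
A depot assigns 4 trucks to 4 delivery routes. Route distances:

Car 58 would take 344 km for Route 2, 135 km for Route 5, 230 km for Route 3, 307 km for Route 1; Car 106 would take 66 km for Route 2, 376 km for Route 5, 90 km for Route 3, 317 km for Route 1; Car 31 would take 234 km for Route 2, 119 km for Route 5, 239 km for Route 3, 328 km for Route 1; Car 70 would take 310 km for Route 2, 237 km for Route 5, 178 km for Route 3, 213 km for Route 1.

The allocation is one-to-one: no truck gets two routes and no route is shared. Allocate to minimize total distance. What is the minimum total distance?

Minimum total: 628 km

This is the linear assignment problem.
Optimal: Car 58→Route 3 (230 km), Car 106→Route 2 (66 km), Car 31→Route 5 (119 km), Car 70→Route 1 (213 km) — total 230+66+119+213 = 628 km.
Column-greedy (each route in turn goes to its cheapest remaining truck) gives 670 km, worse by 42.
Next-best assignment: Car 58→Route 5, Car 106→Route 2, Car 31→Route 3, Car 70→Route 1 = 653 km.
Swapping Car 70↔Car 31 (Car 70→Route 5 237 km, Car 31→Route 1 328 km) adds 233.
Checked against all permutations: 628 km is optimal.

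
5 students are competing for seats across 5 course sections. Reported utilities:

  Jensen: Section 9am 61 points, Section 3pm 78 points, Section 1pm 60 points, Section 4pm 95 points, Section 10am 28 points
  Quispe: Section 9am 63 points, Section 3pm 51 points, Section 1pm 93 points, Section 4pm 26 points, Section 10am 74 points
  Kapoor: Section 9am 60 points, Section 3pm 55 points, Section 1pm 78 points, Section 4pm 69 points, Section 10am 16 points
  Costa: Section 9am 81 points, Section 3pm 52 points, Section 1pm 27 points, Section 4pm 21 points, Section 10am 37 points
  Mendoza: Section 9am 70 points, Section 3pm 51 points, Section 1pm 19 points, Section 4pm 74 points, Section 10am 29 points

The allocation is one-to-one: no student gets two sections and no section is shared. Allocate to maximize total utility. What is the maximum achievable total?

Optimal: Jensen→Section 3pm (78 points), Quispe→Section 10am (74 points), Kapoor→Section 1pm (78 points), Costa→Section 9am (81 points), Mendoza→Section 4pm (74 points) — total 78+74+78+81+74 = 385 points.
Max-entry greedy (repeatedly take the single best remaining cell) gives 353 points, worse by 32.
Next-best assignment: Jensen→Section 4pm, Quispe→Section 10am, Kapoor→Section 1pm, Costa→Section 9am, Mendoza→Section 3pm = 379 points.
Swapping Costa↔Mendoza (Costa→Section 4pm 21 points, Mendoza→Section 9am 70 points) loses 64.

Max total: 385 points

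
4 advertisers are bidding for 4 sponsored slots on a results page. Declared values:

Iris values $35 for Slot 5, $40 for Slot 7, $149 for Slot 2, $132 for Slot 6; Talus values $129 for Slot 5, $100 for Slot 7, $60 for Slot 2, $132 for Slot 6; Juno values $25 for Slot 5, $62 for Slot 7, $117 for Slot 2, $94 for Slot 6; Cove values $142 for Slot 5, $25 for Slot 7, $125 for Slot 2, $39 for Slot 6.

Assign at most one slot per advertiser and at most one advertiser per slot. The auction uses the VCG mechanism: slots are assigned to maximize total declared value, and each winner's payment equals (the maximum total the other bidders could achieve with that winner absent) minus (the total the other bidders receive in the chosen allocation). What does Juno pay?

Juno pays $49.

Efficient allocation: Iris→Slot 6 ($132), Talus→Slot 7 ($100), Juno→Slot 2 ($117), Cove→Slot 5 ($142); total welfare W = $491.
Juno receives Slot 2 at value $117, so the others get W − 117 = $374.
Without Juno: best allocation of the remaining 3 bidders over all 4 slots is Iris→Slot 2 ($149), Talus→Slot 6 ($132), Cove→Slot 5 ($142), total $423.
VCG payment = (others' best without Juno) − (others' welfare with Juno) = 423 − 374 = $49.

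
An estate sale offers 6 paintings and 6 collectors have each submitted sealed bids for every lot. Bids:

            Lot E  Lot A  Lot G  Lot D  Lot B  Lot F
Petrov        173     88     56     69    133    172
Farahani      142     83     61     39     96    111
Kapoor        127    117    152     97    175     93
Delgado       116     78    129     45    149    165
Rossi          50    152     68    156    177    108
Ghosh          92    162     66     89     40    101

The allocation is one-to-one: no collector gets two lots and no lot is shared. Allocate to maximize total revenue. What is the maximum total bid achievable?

Max total: $936

This is the linear assignment problem.
Optimal: Petrov→Lot F ($172), Farahani→Lot E ($142), Kapoor→Lot B ($175), Delgado→Lot G ($129), Rossi→Lot D ($156), Ghosh→Lot A ($162) — total 172+142+175+129+156+162 = $936.
Column-greedy (each lot in turn goes to its best remaining collector) gives $903, worse by 33.
Next-best assignment: Petrov→Lot F, Farahani→Lot E, Kapoor→Lot G, Delgado→Lot B, Rossi→Lot D, Ghosh→Lot A = $933.
No other one-to-one assignment exceeds $936.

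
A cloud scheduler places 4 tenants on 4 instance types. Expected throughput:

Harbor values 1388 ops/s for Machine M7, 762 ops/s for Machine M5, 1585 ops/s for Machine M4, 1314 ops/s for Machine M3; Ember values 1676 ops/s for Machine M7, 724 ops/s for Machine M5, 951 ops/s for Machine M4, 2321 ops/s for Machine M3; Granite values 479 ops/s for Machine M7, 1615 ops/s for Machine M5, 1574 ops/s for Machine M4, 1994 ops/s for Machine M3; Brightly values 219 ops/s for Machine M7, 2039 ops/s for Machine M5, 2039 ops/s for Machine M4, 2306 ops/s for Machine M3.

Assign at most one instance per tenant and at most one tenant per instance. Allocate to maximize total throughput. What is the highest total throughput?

Treat this as an assignment problem: match each tenant to one instance.
Optimal: Harbor→Machine M7 (1388 ops/s), Ember→Machine M3 (2321 ops/s), Granite→Machine M5 (1615 ops/s), Brightly→Machine M4 (2039 ops/s) — total 1388+2321+1615+2039 = 7363 ops/s.
Row-greedy (each tenant in turn takes its best remaining instance) gives 5740 ops/s, worse by 1623.
No other one-to-one assignment exceeds 7363 ops/s.

Max total: 7363 ops/s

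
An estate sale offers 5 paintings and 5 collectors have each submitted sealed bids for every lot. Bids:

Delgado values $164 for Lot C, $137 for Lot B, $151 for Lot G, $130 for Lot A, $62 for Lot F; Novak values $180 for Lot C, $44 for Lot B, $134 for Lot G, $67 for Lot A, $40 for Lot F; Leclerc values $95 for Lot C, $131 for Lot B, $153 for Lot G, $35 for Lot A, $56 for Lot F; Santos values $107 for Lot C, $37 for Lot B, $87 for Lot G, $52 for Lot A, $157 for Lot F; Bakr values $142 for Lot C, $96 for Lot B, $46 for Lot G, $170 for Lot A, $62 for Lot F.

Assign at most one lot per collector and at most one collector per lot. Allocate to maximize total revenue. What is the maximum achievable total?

Maximum total: $797

Optimal: Delgado→Lot B ($137), Novak→Lot C ($180), Leclerc→Lot G ($153), Santos→Lot F ($157), Bakr→Lot A ($170) — total 137+180+153+157+170 = $797.
Row-greedy (each collector in turn takes its best remaining lot) gives $756, worse by 41.
Swapping Santos↔Novak (Santos→Lot C $107, Novak→Lot F $40) loses 190.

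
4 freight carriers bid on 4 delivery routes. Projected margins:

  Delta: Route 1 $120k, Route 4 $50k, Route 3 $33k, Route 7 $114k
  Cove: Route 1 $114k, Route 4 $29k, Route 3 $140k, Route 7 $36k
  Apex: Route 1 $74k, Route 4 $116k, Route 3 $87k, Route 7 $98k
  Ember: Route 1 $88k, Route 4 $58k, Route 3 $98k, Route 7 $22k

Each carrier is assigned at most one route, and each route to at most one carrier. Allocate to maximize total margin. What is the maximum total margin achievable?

Treat this as an assignment problem: match each carrier to one route.
Optimal: Delta→Route 7 ($114k), Cove→Route 3 ($140k), Apex→Route 4 ($116k), Ember→Route 1 ($88k) — total 114+140+116+88 = $458k.
Row-greedy (each carrier in turn takes its best remaining route) gives $398k, worse by 60.
Next-best assignment: Delta→Route 7, Cove→Route 1, Apex→Route 4, Ember→Route 3 = $442k.

Max total: $458k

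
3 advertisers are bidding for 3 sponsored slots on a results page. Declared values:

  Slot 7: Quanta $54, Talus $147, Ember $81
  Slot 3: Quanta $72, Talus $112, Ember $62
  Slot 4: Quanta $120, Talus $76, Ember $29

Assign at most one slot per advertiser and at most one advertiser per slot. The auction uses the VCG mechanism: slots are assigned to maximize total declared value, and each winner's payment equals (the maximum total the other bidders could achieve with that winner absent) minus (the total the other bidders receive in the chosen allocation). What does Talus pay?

Efficient allocation: Quanta→Slot 4 ($120), Talus→Slot 7 ($147), Ember→Slot 3 ($62); total welfare W = $329.
Talus receives Slot 7 at value $147, so the others get W − 147 = $182.
Without Talus: best allocation of the remaining 2 bidders over all 3 slots is Quanta→Slot 4 ($120), Ember→Slot 7 ($81), total $201.
VCG payment = (others' best without Talus) − (others' welfare with Talus) = 201 − 182 = $19.

Talus pays $19.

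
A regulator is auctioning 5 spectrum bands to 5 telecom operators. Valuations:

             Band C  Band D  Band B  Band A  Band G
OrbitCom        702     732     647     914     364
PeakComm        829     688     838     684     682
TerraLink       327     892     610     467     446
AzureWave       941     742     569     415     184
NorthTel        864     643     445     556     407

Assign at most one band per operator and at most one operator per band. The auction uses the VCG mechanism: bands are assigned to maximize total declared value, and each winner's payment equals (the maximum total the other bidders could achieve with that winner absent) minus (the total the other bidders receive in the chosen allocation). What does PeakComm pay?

PeakComm pays $85M.

Efficient allocation: OrbitCom→Band A ($914M), PeakComm→Band B ($838M), TerraLink→Band D ($892M), AzureWave→Band C ($941M), NorthTel→Band G ($407M); total welfare W = $3992M.
PeakComm receives Band B at value $838M, so the others get W − 838 = $3154M.
Without PeakComm: best allocation of the remaining 4 bidders over all 5 bands is OrbitCom→Band A ($914M), TerraLink→Band D ($892M), AzureWave→Band B ($569M), NorthTel→Band C ($864M), total $3239M.
VCG payment = (others' best without PeakComm) − (others' welfare with PeakComm) = 3239 − 3154 = $85M.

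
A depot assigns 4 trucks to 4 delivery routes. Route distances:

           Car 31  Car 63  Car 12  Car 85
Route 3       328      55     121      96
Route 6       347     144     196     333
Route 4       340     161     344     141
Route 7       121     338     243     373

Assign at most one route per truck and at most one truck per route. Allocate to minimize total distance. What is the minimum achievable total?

Minimum total: 513 km

This is a one-to-one assignment (minimum-cost bipartite matching).
Optimal: Car 31→Route 7 (121 km), Car 63→Route 3 (55 km), Car 12→Route 6 (196 km), Car 85→Route 4 (141 km) — total 121+55+196+141 = 513 km.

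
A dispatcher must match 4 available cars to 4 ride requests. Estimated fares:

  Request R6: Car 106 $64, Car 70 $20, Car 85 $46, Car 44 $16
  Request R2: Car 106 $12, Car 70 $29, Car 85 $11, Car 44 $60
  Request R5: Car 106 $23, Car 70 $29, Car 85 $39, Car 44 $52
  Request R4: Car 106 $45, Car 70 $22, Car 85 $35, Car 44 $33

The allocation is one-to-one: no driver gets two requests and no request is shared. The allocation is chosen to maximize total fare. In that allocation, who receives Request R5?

This is a one-to-one assignment (maximum-weight bipartite matching).
Optimal: Car 106→Request R6 ($64), Car 70→Request R5 ($29), Car 85→Request R4 ($35), Car 44→Request R2 ($60) — total 64+29+35+60 = $188.
Row-greedy (each driver in turn takes its best remaining request) gives $165, worse by 23.
No other one-to-one assignment exceeds $188.
Car 70's own top request is Request R2 ($29), but forcing Car 70→Request R2 and reassigning the rest optimally gives only $180 — worse by 8.

Car 70 receives Request R5.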